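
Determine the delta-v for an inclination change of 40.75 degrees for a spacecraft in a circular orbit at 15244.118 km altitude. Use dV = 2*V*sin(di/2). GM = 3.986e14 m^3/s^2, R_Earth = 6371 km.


r = 21615.1180 km = 2.1615118e+07 m
V = sqrt(mu/r) = 4294.2749 m/s
di = 40.75 deg = 0.7112217 rad
dV = 2*V*sin(di/2) = 2*4294.2749*sin(0.3556108)
dV = 2990.2157 m/s = 2.9902 km/s

2.9902 km/s


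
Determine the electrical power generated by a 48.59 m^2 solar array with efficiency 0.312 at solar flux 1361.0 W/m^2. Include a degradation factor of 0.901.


P = area * eta * S * degradation
P = 48.59 * 0.312 * 1361.0 * 0.901
P = 18590.2149 W

18590.2149 W


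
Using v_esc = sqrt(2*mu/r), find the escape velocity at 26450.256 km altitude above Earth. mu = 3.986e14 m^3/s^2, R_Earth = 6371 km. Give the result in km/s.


r = 6371.0 + 26450.256 = 32821.2560 km = 3.2821256e+07 m
v_esc = sqrt(2*mu/r) = sqrt(2*3.986e14 / 3.2821256e+07)
v_esc = 4928.4011 m/s = 4.9284 km/s

4.9284 km/s


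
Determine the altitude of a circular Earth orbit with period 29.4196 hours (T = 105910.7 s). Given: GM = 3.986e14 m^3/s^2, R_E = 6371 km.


T = 105910.7 s
r = (mu*T^2/(4*pi^2))^(1/3) = (3.986e14 * 105910.7^2 / (4*pi^2))^(1/3)
r = 4.8382215e+07 m = 48382.2148 km
alt = r - R_E = 48382.2148 - 6371 = 42011.2148 km

42011.2148 km


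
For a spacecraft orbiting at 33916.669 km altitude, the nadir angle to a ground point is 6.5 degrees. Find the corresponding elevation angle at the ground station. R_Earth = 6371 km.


r = R_E + alt = 40287.6690 km
Law of sines in the satellite / Earth-center / ground-point triangle:
  sin(nadir)/R_E = sin(90 + el)/r  =>  cos(el) = (r/R_E)*sin(nadir)
cos(el) = (40287.6690 / 6371.0000) * sin(6.5 deg) = 0.7158521
el = arccos(0.7158521) = 44.2869 deg
(Earth-central angle = 90 - nadir - el = 39.2131 deg)

44.2869 degrees


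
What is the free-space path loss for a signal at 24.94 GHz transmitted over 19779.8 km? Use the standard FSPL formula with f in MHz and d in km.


f = 24.94 GHz = 24940.0000 MHz
d = 19779.8 km
FSPL = 32.44 + 20*log10(24940.0000) + 20*log10(19779.8)
FSPL = 32.44 + 87.9379 + 85.9244
FSPL = 206.3024 dB

206.3024 dB


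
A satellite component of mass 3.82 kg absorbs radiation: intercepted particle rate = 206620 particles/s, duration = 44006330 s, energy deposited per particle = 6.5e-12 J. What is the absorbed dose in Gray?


Total energy deposited = rate * time * E_per
  = 206620 * 44006330 * 6.5e-12 = 59.1018 J
Dose = E_total / mass = 59.1018 / 3.82
Dose = 15.4717 Gy

15.4717 Gy


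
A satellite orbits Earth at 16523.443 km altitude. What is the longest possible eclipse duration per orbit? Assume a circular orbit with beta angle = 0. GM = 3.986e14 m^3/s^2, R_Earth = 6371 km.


r = 22894.4430 km
T = 574.5861 min
Eclipse fraction = arcsin(R_E/r)/pi = arcsin(6371.0000/22894.4430)/pi
= arcsin(0.2782771)/pi = 0.08976336
Eclipse duration = 0.08976336 * 574.5861 = 51.5768 min

51.5768 minutes


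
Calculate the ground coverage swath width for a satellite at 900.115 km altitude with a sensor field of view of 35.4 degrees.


FOV = 35.4 deg = 0.6178466 rad
swath = 2 * alt * tan(FOV/2) = 2 * 900.115 * tan(0.3089233)
swath = 2 * 900.115 * 0.3191407
swath = 574.5267 km

574.5267 km


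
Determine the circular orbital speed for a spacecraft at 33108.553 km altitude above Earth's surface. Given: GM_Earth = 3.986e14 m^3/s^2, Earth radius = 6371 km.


r = R_E + alt = 6371.0 + 33108.553 = 39479.5530 km = 3.9479553e+07 m
v = sqrt(mu/r) = sqrt(3.986e14 / 3.9479553e+07) = 3177.4779 m/s = 3.1775 km/s

3.1775 km/s


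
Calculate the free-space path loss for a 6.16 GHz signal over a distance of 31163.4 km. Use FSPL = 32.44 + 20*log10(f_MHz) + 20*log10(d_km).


f = 6.16 GHz = 6160.0000 MHz
d = 31163.4 km
FSPL = 32.44 + 20*log10(6160.0000) + 20*log10(31163.4)
FSPL = 32.44 + 75.7916 + 89.8729
FSPL = 198.1045 dB

198.1045 dB


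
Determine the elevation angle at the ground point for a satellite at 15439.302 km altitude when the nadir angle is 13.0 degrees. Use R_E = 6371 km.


r = R_E + alt = 21810.3020 km
Law of sines in the satellite / Earth-center / ground-point triangle:
  sin(nadir)/R_E = sin(90 + el)/r  =>  cos(el) = (r/R_E)*sin(nadir)
cos(el) = (21810.3020 / 6371.0000) * sin(13.0 deg) = 0.7700911
el = arccos(0.7700911) = 39.6379 deg
(Earth-central angle = 90 - nadir - el = 37.3621 deg)

39.6379 degrees


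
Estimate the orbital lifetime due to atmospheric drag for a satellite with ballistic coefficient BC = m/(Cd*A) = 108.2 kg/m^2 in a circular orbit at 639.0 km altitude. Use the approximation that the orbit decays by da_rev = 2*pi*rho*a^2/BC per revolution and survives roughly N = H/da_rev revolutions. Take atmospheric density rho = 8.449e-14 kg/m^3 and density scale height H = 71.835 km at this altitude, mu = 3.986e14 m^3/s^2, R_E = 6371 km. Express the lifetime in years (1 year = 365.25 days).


a = R_E + alt = 7010.0000 km = 7.01e+06 m
da_rev = 2*pi*rho*a^2/BC = 2*pi*8.449e-14*(7.01e+06)^2/108.2 = 0.241098192 m per revolution
N = H/da_rev = 71835.0000 m / 0.241098192 m = 297949.1443 revolutions
P = 2*pi*sqrt(a^3/mu) = 5841.0140 s
lifetime = N*P = 297949.1443 * 5841.0140 = 1.7403251e+09 s = 20142.6519 days
years = 20142.6519 / 365.25 = 55.1476 years

55.1476 years


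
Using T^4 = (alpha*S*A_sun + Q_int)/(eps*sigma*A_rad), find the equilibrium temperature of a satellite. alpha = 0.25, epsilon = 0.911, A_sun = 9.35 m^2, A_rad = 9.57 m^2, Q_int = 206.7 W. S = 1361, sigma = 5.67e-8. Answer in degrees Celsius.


Numerator = alpha*S*A_sun + Q_int = 0.25*1361*9.35 + 206.7 = 3388.0375 W
Denominator = eps*sigma*A_rad = 0.911*5.67e-8*9.57 = 4.9432591e-07 W/K^4
T^4 = 6.8538538e+09 K^4
T = 287.7290 K = 14.5790 C

14.5790 degrees Celsius


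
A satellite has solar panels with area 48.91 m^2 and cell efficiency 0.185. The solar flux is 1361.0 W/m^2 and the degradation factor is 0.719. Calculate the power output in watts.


P = area * eta * S * degradation
P = 48.91 * 0.185 * 1361.0 * 0.719
P = 8854.3443 W

8854.3443 W


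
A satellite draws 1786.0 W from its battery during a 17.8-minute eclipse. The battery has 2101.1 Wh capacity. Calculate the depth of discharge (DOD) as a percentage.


E_used = P * t / 60 = 1786.0 * 17.8 / 60 = 529.8467 Wh
DOD = E_used / E_total * 100 = 529.8467 / 2101.1 * 100
DOD = 25.2176 %

25.2176 %


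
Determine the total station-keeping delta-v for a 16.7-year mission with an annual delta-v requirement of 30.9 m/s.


dV = rate * years = 30.9 * 16.7
dV = 516.0300 m/s

516.0300 m/s


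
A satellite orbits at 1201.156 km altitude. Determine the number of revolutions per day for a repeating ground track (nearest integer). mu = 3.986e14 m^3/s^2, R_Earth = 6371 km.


r = 7.572156e+06 m
T = 2*pi*sqrt(r^3/mu) = 6557.5340 s = 109.2922 min
revs/day = 1440 / 109.2922 = 13.1757
Rounded: 13 revolutions per day

13 revolutions per day


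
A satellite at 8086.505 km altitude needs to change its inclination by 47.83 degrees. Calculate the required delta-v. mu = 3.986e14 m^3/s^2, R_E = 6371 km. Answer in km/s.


r = 14457.5050 km = 1.4457505e+07 m
V = sqrt(mu/r) = 5250.7576 m/s
di = 47.83 deg = 0.834791 rad
dV = 2*V*sin(di/2) = 2*5250.7576*sin(0.4173955)
dV = 4257.1140 m/s = 4.2571 km/s

4.2571 km/s


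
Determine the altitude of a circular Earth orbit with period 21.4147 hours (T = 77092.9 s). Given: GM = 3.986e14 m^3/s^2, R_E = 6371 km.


T = 77092.9 s
r = (mu*T^2/(4*pi^2))^(1/3) = (3.986e14 * 77092.9^2 / (4*pi^2))^(1/3)
r = 3.9150331e+07 m = 39150.3313 km
alt = r - R_E = 39150.3313 - 6371 = 32779.3313 km

32779.3313 km


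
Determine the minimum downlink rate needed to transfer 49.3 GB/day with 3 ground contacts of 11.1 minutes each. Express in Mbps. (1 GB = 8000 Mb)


total contact time = 3 * 11.1 * 60 = 1998.0000 s
data = 49.3 GB = 394400.0000 Mb
rate = 394400.0000 / 1998.0000 = 197.3974 Mbps

197.3974 Mbps


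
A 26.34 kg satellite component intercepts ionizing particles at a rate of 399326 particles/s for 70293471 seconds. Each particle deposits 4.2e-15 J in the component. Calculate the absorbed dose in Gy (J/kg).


Total energy deposited = rate * time * E_per
  = 399326 * 70293471 * 4.2e-15 = 0.117894 J
Dose = E_total / mass = 0.117894 / 26.34
Dose = 0.004475856 Gy

0.0045 Gy


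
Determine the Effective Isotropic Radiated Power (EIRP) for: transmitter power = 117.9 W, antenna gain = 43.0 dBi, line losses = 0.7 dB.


Pt = 117.9 W = 20.7151 dBW
EIRP = Pt_dBW + Gt - losses = 20.7151 + 43.0 - 0.7 = 63.0151 dBW

63.0151 dBW


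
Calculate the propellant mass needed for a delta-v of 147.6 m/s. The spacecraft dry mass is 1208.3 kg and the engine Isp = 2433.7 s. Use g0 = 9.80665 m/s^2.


ve = Isp * g0 = 2433.7 * 9.80665 = 23866.444105 m/s
mass ratio = exp(dv/ve) = exp(147.6/23866.444105) = 1.00620358
m_prop = m_dry * (mr - 1) = 1208.3 * (1.00620358 - 1)
m_prop = 7.4958 kg

7.4958 kg


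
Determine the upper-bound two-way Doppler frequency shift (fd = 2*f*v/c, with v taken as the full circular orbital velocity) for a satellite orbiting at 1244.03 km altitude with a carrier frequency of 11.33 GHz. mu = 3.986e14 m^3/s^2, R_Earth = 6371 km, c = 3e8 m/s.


r = 7.61503e+06 m
v = sqrt(mu/r) = 7234.9051 m/s (worst-case radial velocity)
f = 11.33 GHz = 1.133e+10 Hz
fd = 2*f*v/c = 2*1.133e+10*7234.9051/3.0e+08
fd = 546476.4973 Hz

546476.4973 Hz


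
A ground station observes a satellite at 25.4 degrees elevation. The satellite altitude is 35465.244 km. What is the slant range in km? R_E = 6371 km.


h = 35465.244 km, el = 25.4 deg
d = -R_E*sin(el) + sqrt((R_E*sin(el))^2 + 2*R_E*h + h^2)
d = -6371.0000*sin(0.4433136) + sqrt((6371.0000*0.4289351)^2 + 2*6371.0000*35465.244 + 35465.244^2)
d = 38705.7577 km

38705.7577 km


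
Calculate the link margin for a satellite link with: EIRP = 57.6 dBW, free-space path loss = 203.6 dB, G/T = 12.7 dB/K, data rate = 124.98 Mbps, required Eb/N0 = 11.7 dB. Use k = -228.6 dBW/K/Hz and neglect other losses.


C/N0 = EIRP - FSPL + G/T - k = 57.6 - 203.6 + 12.7 - (-228.6)
C/N0 = 95.3000 dB-Hz
R_b = 124.98 Mbps = 1.2498e+08 bps -> 10*log10(R_b) = 80.9684 dB-Hz
Eb/N0 = C/N0 - 10*log10(R_b) = 95.3000 - 80.9684 = 14.3316 dB
Margin = Eb/N0 - Eb/N0_req = 14.3316 - 11.7 = 2.6316 dB (link closes)

2.6316 dB


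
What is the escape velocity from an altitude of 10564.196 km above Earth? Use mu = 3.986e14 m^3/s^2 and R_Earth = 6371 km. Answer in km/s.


r = 6371.0 + 10564.196 = 16935.1960 km = 1.6935196e+07 m
v_esc = sqrt(2*mu/r) = sqrt(2*3.986e14 / 1.6935196e+07)
v_esc = 6861.0176 m/s = 6.8610 km/s

6.8610 km/s


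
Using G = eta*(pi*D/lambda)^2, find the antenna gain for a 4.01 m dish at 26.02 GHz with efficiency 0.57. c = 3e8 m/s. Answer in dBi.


lambda = c/f = 3e8 / 2.602e+10 = 0.01152959 m
G = eta*(pi*D/lambda)^2 = 0.57*(pi*4.01/0.01152959)^2
G = 680511.4256 (linear)
G = 10*log10(680511.4256) = 58.3284 dBi

58.3284 dBi


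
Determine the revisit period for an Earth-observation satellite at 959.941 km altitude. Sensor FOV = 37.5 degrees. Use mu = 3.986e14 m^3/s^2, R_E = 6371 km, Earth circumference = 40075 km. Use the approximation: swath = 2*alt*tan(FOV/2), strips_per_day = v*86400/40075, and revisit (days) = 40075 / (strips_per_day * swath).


swath = 2*959.941*tan(0.3272492) = 651.7121 km
v = sqrt(mu/r) = 7373.7564 m/s = 7.3738 km/s
strips/day = v*86400/40075 = 7.3738*86400/40075 = 15.8975
coverage/day = strips * swath = 15.8975 * 651.7121 = 10360.5973 km
revisit = 40075 / 10360.5973 = 3.8680 days

3.8680 days


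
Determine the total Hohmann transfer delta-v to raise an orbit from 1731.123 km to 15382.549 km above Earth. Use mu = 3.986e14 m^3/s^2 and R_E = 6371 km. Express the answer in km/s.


r1 = 8102.1230 km = 8.102123e+06 m
r2 = 21753.5490 km = 2.1753549e+07 m
dv1 = sqrt(mu/r1)*(sqrt(2*r2/(r1+r2)) - 1) = 1453.0669 m/s
dv2 = sqrt(mu/r2)*(1 - sqrt(2*r1/(r1+r2))) = 1127.0043 m/s
total dv = |dv1| + |dv2| = 1453.0669 + 1127.0043 = 2580.0712 m/s = 2.5801 km/s

2.5801 km/s


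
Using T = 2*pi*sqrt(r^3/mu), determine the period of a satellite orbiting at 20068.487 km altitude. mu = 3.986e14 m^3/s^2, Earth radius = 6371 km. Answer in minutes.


r = 26439.4870 km = 2.6439487e+07 m
T = 2*pi*sqrt(r^3/mu) = 2*pi*sqrt(1.848243e+22 / 3.986e14)
T = 42784.9233 s = 713.0821 min

713.0821 minutes


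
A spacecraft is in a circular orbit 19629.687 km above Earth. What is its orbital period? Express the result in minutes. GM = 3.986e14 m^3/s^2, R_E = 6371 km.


r = 26000.6870 km = 2.6000687e+07 m
T = 2*pi*sqrt(r^3/mu) = 2*pi*sqrt(1.7577393e+22 / 3.986e14)
T = 41724.2420 s = 695.4040 min

695.4040 minutes


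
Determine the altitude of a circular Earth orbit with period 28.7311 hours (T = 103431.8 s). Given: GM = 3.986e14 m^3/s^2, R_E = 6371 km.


T = 103431.8 s
r = (mu*T^2/(4*pi^2))^(1/3) = (3.986e14 * 103431.8^2 / (4*pi^2))^(1/3)
r = 4.7624297e+07 m = 47624.2966 km
alt = r - R_E = 47624.2966 - 6371 = 41253.2966 km

41253.2966 km


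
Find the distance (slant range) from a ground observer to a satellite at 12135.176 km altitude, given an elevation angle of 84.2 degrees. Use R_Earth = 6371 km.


h = 12135.176 km, el = 84.2 deg
d = -R_E*sin(el) + sqrt((R_E*sin(el))^2 + 2*R_E*h + h^2)
d = -6371.0000*sin(1.4696) + sqrt((6371.0000*0.9948807)^2 + 2*6371.0000*12135.176 + 12135.176^2)
d = 12156.5882 km

12156.5882 km


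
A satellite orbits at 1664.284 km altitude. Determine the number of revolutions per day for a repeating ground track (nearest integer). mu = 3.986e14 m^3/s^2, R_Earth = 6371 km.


r = 8.035284e+06 m
T = 2*pi*sqrt(r^3/mu) = 7168.2488 s = 119.4708 min
revs/day = 1440 / 119.4708 = 12.0532
Rounded: 12 revolutions per day

12 revolutions per day


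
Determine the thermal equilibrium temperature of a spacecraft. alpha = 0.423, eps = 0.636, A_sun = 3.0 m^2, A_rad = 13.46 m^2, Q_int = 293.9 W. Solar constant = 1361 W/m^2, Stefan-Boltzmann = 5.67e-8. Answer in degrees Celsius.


Numerator = alpha*S*A_sun + Q_int = 0.423*1361*3.0 + 293.9 = 2021.0090 W
Denominator = eps*sigma*A_rad = 0.636*5.67e-8*13.46 = 4.8538375e-07 W/K^4
T^4 = 4.1637343e+09 K^4
T = 254.0217 K = -19.1283 C

-19.1283 degrees Celsius


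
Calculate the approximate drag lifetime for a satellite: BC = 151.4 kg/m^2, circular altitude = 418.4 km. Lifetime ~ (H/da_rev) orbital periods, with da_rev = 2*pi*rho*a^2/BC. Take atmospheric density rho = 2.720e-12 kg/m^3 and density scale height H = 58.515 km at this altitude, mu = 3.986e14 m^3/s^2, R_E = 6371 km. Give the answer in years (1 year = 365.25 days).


a = R_E + alt = 6789.4000 km = 6.7894e+06 m
da_rev = 2*pi*rho*a^2/BC = 2*pi*2.720e-12*(6.7894e+06)^2/151.4 = 5.203382 m per revolution
N = H/da_rev = 58515.0000 m / 5.203382 m = 11245.5712 revolutions
P = 2*pi*sqrt(a^3/mu) = 5567.4755 s
lifetime = N*P = 11245.5712 * 5567.4755 = 6.2609442e+07 s = 724.6463 days
years = 724.6463 / 365.25 = 1.9840 years

1.9840 years


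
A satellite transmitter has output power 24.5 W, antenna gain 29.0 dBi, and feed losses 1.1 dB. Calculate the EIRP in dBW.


Pt = 24.5 W = 13.8917 dBW
EIRP = Pt_dBW + Gt - losses = 13.8917 + 29.0 - 1.1 = 41.7917 dBW

41.7917 dBW


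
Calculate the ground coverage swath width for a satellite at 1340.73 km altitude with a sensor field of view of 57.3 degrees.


FOV = 57.3 deg = 1.0001 rad
swath = 2 * alt * tan(FOV/2) = 2 * 1340.73 * tan(0.5000368)
swath = 2 * 1340.73 * 0.5463503
swath = 1465.0165 km

1465.0165 km


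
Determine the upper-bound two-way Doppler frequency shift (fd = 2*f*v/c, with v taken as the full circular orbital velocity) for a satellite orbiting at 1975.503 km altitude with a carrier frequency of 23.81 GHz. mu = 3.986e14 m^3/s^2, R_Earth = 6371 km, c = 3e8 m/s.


r = 8.346503e+06 m
v = sqrt(mu/r) = 6910.6098 m/s (worst-case radial velocity)
f = 23.81 GHz = 2.381e+10 Hz
fd = 2*f*v/c = 2*2.381e+10*6910.6098/3.0e+08
fd = 1.0969441e+06 Hz

1.0969e+06 Hz


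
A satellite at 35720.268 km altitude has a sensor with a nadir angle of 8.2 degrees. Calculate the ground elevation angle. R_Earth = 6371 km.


r = R_E + alt = 42091.2680 km
Law of sines in the satellite / Earth-center / ground-point triangle:
  sin(nadir)/R_E = sin(90 + el)/r  =>  cos(el) = (r/R_E)*sin(nadir)
cos(el) = (42091.2680 / 6371.0000) * sin(8.2 deg) = 0.9423062
el = arccos(0.9423062) = 19.5575 deg
(Earth-central angle = 90 - nadir - el = 62.2425 deg)

19.5575 degrees


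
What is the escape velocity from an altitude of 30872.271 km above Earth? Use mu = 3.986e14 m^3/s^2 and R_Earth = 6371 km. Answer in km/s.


r = 6371.0 + 30872.271 = 37243.2710 km = 3.7243271e+07 m
v_esc = sqrt(2*mu/r) = sqrt(2*3.986e14 / 3.7243271e+07)
v_esc = 4626.5764 m/s = 4.6266 km/s

4.6266 km/s


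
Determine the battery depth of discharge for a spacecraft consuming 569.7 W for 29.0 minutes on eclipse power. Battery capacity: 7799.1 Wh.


E_used = P * t / 60 = 569.7 * 29.0 / 60 = 275.3550 Wh
DOD = E_used / E_total * 100 = 275.3550 / 7799.1 * 100
DOD = 3.5306 %

3.5306 %


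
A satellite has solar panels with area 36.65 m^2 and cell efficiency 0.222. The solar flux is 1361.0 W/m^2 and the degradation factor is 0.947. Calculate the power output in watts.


P = area * eta * S * degradation
P = 36.65 * 0.222 * 1361.0 * 0.947
P = 10486.6086 W

10486.6086 W


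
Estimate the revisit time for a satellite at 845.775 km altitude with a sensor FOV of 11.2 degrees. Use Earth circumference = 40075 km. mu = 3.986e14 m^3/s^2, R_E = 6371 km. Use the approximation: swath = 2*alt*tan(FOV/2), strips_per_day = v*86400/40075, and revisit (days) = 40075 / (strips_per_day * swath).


swath = 2*845.775*tan(0.09773844) = 165.8579 km
v = sqrt(mu/r) = 7431.8522 m/s = 7.4319 km/s
strips/day = v*86400/40075 = 7.4319*86400/40075 = 16.0228
coverage/day = strips * swath = 16.0228 * 165.8579 = 2657.5015 km
revisit = 40075 / 2657.5015 = 15.0800 days

15.0800 days


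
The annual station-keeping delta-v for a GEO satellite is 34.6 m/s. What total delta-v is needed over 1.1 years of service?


dV = rate * years = 34.6 * 1.1
dV = 38.0600 m/s

38.0600 m/s


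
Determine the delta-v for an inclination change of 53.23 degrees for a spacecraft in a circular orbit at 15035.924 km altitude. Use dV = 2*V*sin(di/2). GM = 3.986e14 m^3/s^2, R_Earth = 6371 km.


r = 21406.9240 km = 2.1406924e+07 m
V = sqrt(mu/r) = 4315.1064 m/s
di = 53.23 deg = 0.9290388 rad
dV = 2*V*sin(di/2) = 2*4315.1064*sin(0.4645194)
dV = 3866.2764 m/s = 3.8663 km/s

3.8663 km/s


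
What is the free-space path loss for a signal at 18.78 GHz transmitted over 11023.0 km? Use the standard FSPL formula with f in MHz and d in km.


f = 18.78 GHz = 18780.0000 MHz
d = 11023.0 km
FSPL = 32.44 + 20*log10(18780.0000) + 20*log10(11023.0)
FSPL = 32.44 + 85.4739 + 80.8460
FSPL = 198.7599 dB

198.7599 dB


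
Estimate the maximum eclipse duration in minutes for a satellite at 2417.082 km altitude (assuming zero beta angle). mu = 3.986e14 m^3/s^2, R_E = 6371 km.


r = 8788.0820 km
T = 136.6473 min
Eclipse fraction = arcsin(R_E/r)/pi = arcsin(6371.0000/8788.0820)/pi
= arcsin(0.7249591)/pi = 0.2581414
Eclipse duration = 0.2581414 * 136.6473 = 35.2743 min

35.2743 minutes


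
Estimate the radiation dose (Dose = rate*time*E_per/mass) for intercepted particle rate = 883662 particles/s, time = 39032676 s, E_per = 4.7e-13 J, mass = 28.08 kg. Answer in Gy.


Total energy deposited = rate * time * E_per
  = 883662 * 39032676 * 4.7e-13 = 16.2111 J
Dose = E_total / mass = 16.2111 / 28.08
Dose = 0.5773182 Gy

0.5773 Gy


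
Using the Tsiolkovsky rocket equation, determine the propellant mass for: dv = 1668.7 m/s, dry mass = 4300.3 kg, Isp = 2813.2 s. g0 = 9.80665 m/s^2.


ve = Isp * g0 = 2813.2 * 9.80665 = 27588.067780 m/s
mass ratio = exp(dv/ve) = exp(1668.7/27588.067780) = 1.06235304
m_prop = m_dry * (mr - 1) = 4300.3 * (1.06235304 - 1)
m_prop = 268.1368 kg

268.1368 kg


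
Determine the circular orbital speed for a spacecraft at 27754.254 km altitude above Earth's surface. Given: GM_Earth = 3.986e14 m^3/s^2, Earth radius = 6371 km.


r = R_E + alt = 6371.0 + 27754.254 = 34125.2540 km = 3.4125254e+07 m
v = sqrt(mu/r) = sqrt(3.986e14 / 3.4125254e+07) = 3417.6745 m/s = 3.4177 km/s

3.4177 km/s


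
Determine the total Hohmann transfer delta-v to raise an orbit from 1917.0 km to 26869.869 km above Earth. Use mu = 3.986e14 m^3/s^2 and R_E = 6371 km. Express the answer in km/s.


r1 = 8288.0000 km = 8.288e+06 m
r2 = 33240.8690 km = 3.3240869e+07 m
dv1 = sqrt(mu/r1)*(sqrt(2*r2/(r1+r2)) - 1) = 1839.4930 m/s
dv2 = sqrt(mu/r2)*(1 - sqrt(2*r1/(r1+r2))) = 1275.0924 m/s
total dv = |dv1| + |dv2| = 1839.4930 + 1275.0924 = 3114.5854 m/s = 3.1146 km/s

3.1146 km/s


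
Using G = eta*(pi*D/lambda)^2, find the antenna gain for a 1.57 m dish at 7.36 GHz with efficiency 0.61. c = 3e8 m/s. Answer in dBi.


lambda = c/f = 3e8 / 7.36e+09 = 0.04076087 m
G = eta*(pi*D/lambda)^2 = 0.61*(pi*1.57/0.04076087)^2
G = 8931.8620 (linear)
G = 10*log10(8931.8620) = 39.5094 dBi

39.5094 dBi


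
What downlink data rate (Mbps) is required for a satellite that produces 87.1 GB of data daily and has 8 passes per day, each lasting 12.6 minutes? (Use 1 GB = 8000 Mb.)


total contact time = 8 * 12.6 * 60 = 6048.0000 s
data = 87.1 GB = 696800.0000 Mb
rate = 696800.0000 / 6048.0000 = 115.2116 Mbps

115.2116 Mbps


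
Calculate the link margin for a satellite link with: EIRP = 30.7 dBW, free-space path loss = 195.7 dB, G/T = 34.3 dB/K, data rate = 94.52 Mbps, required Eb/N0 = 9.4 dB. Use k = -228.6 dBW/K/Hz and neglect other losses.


C/N0 = EIRP - FSPL + G/T - k = 30.7 - 195.7 + 34.3 - (-228.6)
C/N0 = 97.9000 dB-Hz
R_b = 94.52 Mbps = 9.452e+07 bps -> 10*log10(R_b) = 79.7552 dB-Hz
Eb/N0 = C/N0 - 10*log10(R_b) = 97.9000 - 79.7552 = 18.1448 dB
Margin = Eb/N0 - Eb/N0_req = 18.1448 - 9.4 = 8.7448 dB (link closes)

8.7448 dB


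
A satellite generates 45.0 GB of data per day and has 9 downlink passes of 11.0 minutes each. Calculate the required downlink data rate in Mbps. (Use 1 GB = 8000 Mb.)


total contact time = 9 * 11.0 * 60 = 5940.0000 s
data = 45.0 GB = 360000.0000 Mb
rate = 360000.0000 / 5940.0000 = 60.6061 Mbps

60.6061 Mbps


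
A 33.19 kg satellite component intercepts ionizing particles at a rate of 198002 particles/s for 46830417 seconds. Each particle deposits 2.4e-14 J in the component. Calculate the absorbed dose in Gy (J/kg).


Total energy deposited = rate * time * E_per
  = 198002 * 46830417 * 2.4e-14 = 0.2225404 J
Dose = E_total / mass = 0.2225404 / 33.19
Dose = 0.006705043 Gy

0.0067 Gy


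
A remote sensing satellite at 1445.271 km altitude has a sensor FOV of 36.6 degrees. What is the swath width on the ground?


FOV = 36.6 deg = 0.6387905 rad
swath = 2 * alt * tan(FOV/2) = 2 * 1445.271 * tan(0.3193953)
swath = 2 * 1445.271 * 0.3307184
swath = 955.9554 km

955.9554 km


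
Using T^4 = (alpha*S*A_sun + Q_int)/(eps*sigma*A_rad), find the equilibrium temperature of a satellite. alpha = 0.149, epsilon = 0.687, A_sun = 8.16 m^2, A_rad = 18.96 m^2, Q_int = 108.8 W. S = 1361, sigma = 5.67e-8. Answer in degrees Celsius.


Numerator = alpha*S*A_sun + Q_int = 0.149*1361*8.16 + 108.8 = 1763.5582 W
Denominator = eps*sigma*A_rad = 0.687*5.67e-8*18.96 = 7.3854698e-07 W/K^4
T^4 = 2.3878755e+09 K^4
T = 221.0563 K = -52.0937 C

-52.0937 degrees Celsius


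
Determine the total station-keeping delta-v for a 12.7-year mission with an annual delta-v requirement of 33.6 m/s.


dV = rate * years = 33.6 * 12.7
dV = 426.7200 m/s

426.7200 m/s


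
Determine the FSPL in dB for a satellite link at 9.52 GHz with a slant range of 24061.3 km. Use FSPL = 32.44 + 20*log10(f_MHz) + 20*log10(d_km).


f = 9.52 GHz = 9520.0000 MHz
d = 24061.3 km
FSPL = 32.44 + 20*log10(9520.0000) + 20*log10(24061.3)
FSPL = 32.44 + 79.5727 + 87.6264
FSPL = 199.6391 dB

199.6391 dB


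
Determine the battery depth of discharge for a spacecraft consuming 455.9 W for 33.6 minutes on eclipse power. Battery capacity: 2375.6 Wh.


E_used = P * t / 60 = 455.9 * 33.6 / 60 = 255.3040 Wh
DOD = E_used / E_total * 100 = 255.3040 / 2375.6 * 100
DOD = 10.7469 %

10.7469 %


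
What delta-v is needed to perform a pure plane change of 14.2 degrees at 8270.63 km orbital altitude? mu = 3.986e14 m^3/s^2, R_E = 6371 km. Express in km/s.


r = 14641.6300 km = 1.464163e+07 m
V = sqrt(mu/r) = 5217.6379 m/s
di = 14.2 deg = 0.2478368 rad
dV = 2*V*sin(di/2) = 2*5217.6379*sin(0.1239184)
dV = 1289.8155 m/s = 1.2898 km/s

1.2898 km/s


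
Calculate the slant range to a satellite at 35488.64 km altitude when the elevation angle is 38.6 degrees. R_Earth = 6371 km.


h = 35488.64 km, el = 38.6 deg
d = -R_E*sin(el) + sqrt((R_E*sin(el))^2 + 2*R_E*h + h^2)
d = -6371.0000*sin(0.6736971) + sqrt((6371.0000*0.6238796)^2 + 2*6371.0000*35488.64 + 35488.64^2)
d = 37587.7264 km

37587.7264 km


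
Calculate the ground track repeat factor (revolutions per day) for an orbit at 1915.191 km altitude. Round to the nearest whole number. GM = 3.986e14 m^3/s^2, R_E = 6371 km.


r = 8.286191e+06 m
T = 2*pi*sqrt(r^3/mu) = 7506.6062 s = 125.1101 min
revs/day = 1440 / 125.1101 = 11.5099
Rounded: 12 revolutions per day

12 revolutions per day


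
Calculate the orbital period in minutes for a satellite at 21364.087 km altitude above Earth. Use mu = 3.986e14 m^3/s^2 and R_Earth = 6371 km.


r = 27735.0870 km = 2.7735087e+07 m
T = 2*pi*sqrt(r^3/mu) = 2*pi*sqrt(2.1334801e+22 / 3.986e14)
T = 45967.9906 s = 766.1332 min

766.1332 minutes


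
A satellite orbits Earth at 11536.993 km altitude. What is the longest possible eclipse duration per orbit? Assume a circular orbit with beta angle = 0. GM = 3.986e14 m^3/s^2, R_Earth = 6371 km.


r = 17907.9930 km
T = 397.4938 min
Eclipse fraction = arcsin(R_E/r)/pi = arcsin(6371.0000/17907.9930)/pi
= arcsin(0.3557629)/pi = 0.1157789
Eclipse duration = 0.1157789 * 397.4938 = 46.0214 min

46.0214 minutes


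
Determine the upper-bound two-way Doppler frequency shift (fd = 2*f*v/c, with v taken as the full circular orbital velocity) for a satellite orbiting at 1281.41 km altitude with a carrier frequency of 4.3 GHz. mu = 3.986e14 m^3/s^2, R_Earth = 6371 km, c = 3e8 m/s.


r = 7.65241e+06 m
v = sqrt(mu/r) = 7217.2132 m/s (worst-case radial velocity)
f = 4.3 GHz = 4.3e+09 Hz
fd = 2*f*v/c = 2*4.3e+09*7217.2132/3.0e+08
fd = 206893.4437 Hz

206893.4437 Hz


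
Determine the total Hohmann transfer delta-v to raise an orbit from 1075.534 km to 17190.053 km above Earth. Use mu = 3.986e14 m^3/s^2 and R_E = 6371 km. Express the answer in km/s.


r1 = 7446.5340 km = 7.446534e+06 m
r2 = 23561.0530 km = 2.3561053e+07 m
dv1 = sqrt(mu/r1)*(sqrt(2*r2/(r1+r2)) - 1) = 1702.9386 m/s
dv2 = sqrt(mu/r2)*(1 - sqrt(2*r1/(r1+r2))) = 1262.5644 m/s
total dv = |dv1| + |dv2| = 1702.9386 + 1262.5644 = 2965.5030 m/s = 2.9655 km/s

2.9655 km/s


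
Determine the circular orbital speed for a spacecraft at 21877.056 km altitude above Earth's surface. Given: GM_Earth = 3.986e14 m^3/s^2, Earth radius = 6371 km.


r = R_E + alt = 6371.0 + 21877.056 = 28248.0560 km = 2.8248056e+07 m
v = sqrt(mu/r) = sqrt(3.986e14 / 2.8248056e+07) = 3756.4219 m/s = 3.7564 km/s

3.7564 km/s


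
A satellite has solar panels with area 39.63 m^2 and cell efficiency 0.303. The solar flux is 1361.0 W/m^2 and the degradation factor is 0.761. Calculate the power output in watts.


P = area * eta * S * degradation
P = 39.63 * 0.303 * 1361.0 * 0.761
P = 12436.8238 W

12436.8238 W


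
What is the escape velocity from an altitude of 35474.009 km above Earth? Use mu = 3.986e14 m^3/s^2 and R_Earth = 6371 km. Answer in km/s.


r = 6371.0 + 35474.009 = 41845.0090 km = 4.1845009e+07 m
v_esc = sqrt(2*mu/r) = sqrt(2*3.986e14 / 4.1845009e+07)
v_esc = 4364.7745 m/s = 4.3648 km/s

4.3648 km/s


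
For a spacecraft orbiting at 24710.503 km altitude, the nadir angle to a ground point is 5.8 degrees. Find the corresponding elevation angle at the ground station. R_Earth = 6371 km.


r = R_E + alt = 31081.5030 km
Law of sines in the satellite / Earth-center / ground-point triangle:
  sin(nadir)/R_E = sin(90 + el)/r  =>  cos(el) = (r/R_E)*sin(nadir)
cos(el) = (31081.5030 / 6371.0000) * sin(5.8 deg) = 0.4930123
el = arccos(0.4930123) = 60.4612 deg
(Earth-central angle = 90 - nadir - el = 23.7388 deg)

60.4612 degrees


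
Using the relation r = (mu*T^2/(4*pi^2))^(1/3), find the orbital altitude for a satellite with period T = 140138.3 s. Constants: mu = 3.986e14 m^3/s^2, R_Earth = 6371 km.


T = 140138.3 s
r = (mu*T^2/(4*pi^2))^(1/3) = (3.986e14 * 140138.3^2 / (4*pi^2))^(1/3)
r = 5.831278e+07 m = 58312.7804 km
alt = r - R_E = 58312.7804 - 6371 = 51941.7804 km

51941.7804 km


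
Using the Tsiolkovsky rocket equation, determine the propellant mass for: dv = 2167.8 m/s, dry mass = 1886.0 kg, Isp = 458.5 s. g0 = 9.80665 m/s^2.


ve = Isp * g0 = 458.5 * 9.80665 = 4496.349025 m/s
mass ratio = exp(dv/ve) = exp(2167.8/4496.349025) = 1.61951139
m_prop = m_dry * (mr - 1) = 1886.0 * (1.61951139 - 1)
m_prop = 1168.3985 kg

1168.3985 kg


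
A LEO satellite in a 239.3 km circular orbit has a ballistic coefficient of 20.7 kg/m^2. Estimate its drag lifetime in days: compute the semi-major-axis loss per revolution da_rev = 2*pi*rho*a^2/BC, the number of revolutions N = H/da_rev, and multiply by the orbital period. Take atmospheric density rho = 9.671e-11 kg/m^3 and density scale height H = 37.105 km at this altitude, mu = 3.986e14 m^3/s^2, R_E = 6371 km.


a = R_E + alt = 6610.3000 km = 6.6103e+06 m
da_rev = 2*pi*rho*a^2/BC = 2*pi*9.671e-11*(6.6103e+06)^2/20.7 = 1282.694539 m per revolution
N = H/da_rev = 37105.0000 m / 1282.694539 m = 28.9274 revolutions
P = 2*pi*sqrt(a^3/mu) = 5348.6352 s
lifetime = N*P = 28.9274 * 5348.6352 = 154722.0340 s = 1.7908 days

1.7908 days


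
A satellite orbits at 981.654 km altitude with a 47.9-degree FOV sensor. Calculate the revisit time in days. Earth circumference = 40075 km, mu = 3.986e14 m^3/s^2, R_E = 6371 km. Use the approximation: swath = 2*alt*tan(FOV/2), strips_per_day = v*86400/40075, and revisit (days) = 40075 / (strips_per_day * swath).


swath = 2*981.654*tan(0.4180064) = 872.0689 km
v = sqrt(mu/r) = 7362.8607 m/s = 7.3629 km/s
strips/day = v*86400/40075 = 7.3629*86400/40075 = 15.8740
coverage/day = strips * swath = 15.8740 * 872.0689 = 13843.2350 km
revisit = 40075 / 13843.2350 = 2.8949 days

2.8949 days


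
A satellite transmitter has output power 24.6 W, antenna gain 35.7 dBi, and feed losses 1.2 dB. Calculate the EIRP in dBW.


Pt = 24.6 W = 13.9094 dBW
EIRP = Pt_dBW + Gt - losses = 13.9094 + 35.7 - 1.2 = 48.4094 dBW

48.4094 dBW


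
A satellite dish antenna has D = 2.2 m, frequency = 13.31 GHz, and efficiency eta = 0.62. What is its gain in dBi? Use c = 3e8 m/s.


lambda = c/f = 3e8 / 1.331e+10 = 0.02253944 m
G = eta*(pi*D/lambda)^2 = 0.62*(pi*2.2/0.02253944)^2
G = 58297.5627 (linear)
G = 10*log10(58297.5627) = 47.6565 dBi

47.6565 dBi


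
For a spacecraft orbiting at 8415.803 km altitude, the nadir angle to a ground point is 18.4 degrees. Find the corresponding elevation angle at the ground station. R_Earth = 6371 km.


r = R_E + alt = 14786.8030 km
Law of sines in the satellite / Earth-center / ground-point triangle:
  sin(nadir)/R_E = sin(90 + el)/r  =>  cos(el) = (r/R_E)*sin(nadir)
cos(el) = (14786.8030 / 6371.0000) * sin(18.4 deg) = 0.7326071
el = arccos(0.7326071) = 42.8946 deg
(Earth-central angle = 90 - nadir - el = 28.7054 deg)

42.8946 degrees


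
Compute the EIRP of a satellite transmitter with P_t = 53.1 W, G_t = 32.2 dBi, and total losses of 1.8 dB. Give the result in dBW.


Pt = 53.1 W = 17.2509 dBW
EIRP = Pt_dBW + Gt - losses = 17.2509 + 32.2 - 1.8 = 47.6509 dBW

47.6509 dBW


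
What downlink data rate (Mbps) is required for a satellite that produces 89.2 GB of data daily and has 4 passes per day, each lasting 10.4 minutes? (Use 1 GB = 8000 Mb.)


total contact time = 4 * 10.4 * 60 = 2496.0000 s
data = 89.2 GB = 713600.0000 Mb
rate = 713600.0000 / 2496.0000 = 285.8974 Mbps

285.8974 Mbps


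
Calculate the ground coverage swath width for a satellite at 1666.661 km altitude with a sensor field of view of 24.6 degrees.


FOV = 24.6 deg = 0.429351 rad
swath = 2 * alt * tan(FOV/2) = 2 * 1666.661 * tan(0.2146755)
swath = 2 * 1666.661 * 0.2180353
swath = 726.7817 km

726.7817 km


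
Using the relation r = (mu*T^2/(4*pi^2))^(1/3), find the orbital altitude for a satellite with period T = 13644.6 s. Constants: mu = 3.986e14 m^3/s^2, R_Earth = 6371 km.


T = 13644.6 s
r = (mu*T^2/(4*pi^2))^(1/3) = (3.986e14 * 13644.6^2 / (4*pi^2))^(1/3)
r = 1.2341456e+07 m = 12341.4558 km
alt = r - R_E = 12341.4558 - 6371 = 5970.4558 km

5970.4558 km


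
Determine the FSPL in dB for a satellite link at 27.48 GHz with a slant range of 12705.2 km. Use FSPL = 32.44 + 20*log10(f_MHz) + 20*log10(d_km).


f = 27.48 GHz = 27480.0000 MHz
d = 12705.2 km
FSPL = 32.44 + 20*log10(27480.0000) + 20*log10(12705.2)
FSPL = 32.44 + 88.7803 + 82.0796
FSPL = 203.3000 dB

203.3000 dB


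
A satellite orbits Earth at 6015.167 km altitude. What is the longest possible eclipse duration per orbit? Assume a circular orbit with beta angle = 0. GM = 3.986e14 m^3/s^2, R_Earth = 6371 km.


r = 12386.1670 km
T = 228.6469 min
Eclipse fraction = arcsin(R_E/r)/pi = arcsin(6371.0000/12386.1670)/pi
= arcsin(0.5143641)/pi = 0.171972
Eclipse duration = 0.171972 * 228.6469 = 39.3209 min

39.3209 minutes


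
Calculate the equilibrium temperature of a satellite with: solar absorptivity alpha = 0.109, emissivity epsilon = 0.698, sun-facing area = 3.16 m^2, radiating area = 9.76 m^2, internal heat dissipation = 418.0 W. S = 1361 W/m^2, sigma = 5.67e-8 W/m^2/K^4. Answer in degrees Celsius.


Numerator = alpha*S*A_sun + Q_int = 0.109*1361*3.16 + 418.0 = 886.7828 W
Denominator = eps*sigma*A_rad = 0.698*5.67e-8*9.76 = 3.8626762e-07 W/K^4
T^4 = 2.2957732e+09 K^4
T = 218.8932 K = -54.2568 C

-54.2568 degrees Celsius


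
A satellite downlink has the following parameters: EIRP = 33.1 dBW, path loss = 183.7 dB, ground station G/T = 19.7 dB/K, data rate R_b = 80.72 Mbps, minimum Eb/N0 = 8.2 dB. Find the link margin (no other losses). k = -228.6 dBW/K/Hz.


C/N0 = EIRP - FSPL + G/T - k = 33.1 - 183.7 + 19.7 - (-228.6)
C/N0 = 97.7000 dB-Hz
R_b = 80.72 Mbps = 8.072e+07 bps -> 10*log10(R_b) = 79.0698 dB-Hz
Eb/N0 = C/N0 - 10*log10(R_b) = 97.7000 - 79.0698 = 18.6302 dB
Margin = Eb/N0 - Eb/N0_req = 18.6302 - 8.2 = 10.4302 dB (link closes)

10.4302 dB


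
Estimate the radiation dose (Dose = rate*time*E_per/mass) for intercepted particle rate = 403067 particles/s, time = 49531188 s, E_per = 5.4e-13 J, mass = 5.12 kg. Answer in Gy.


Total energy deposited = rate * time * E_per
  = 403067 * 49531188 * 5.4e-13 = 10.7808 J
Dose = E_total / mass = 10.7808 / 5.12
Dose = 2.1056 Gy

2.1056 Gy


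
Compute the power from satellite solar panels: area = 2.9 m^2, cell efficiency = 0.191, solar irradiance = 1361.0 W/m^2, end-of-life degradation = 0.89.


P = area * eta * S * degradation
P = 2.9 * 0.191 * 1361.0 * 0.89
P = 670.9335 W

670.9335 W


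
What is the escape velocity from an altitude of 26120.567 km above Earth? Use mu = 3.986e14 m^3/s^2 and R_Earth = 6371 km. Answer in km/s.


r = 6371.0 + 26120.567 = 32491.5670 km = 3.2491567e+07 m
v_esc = sqrt(2*mu/r) = sqrt(2*3.986e14 / 3.2491567e+07)
v_esc = 4953.3420 m/s = 4.9533 km/s

4.9533 km/s


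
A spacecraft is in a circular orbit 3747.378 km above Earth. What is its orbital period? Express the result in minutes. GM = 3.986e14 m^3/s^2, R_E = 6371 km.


r = 10118.3780 km = 1.0118378e+07 m
T = 2*pi*sqrt(r^3/mu) = 2*pi*sqrt(1.0359355e+21 / 3.986e14)
T = 10129.2565 s = 168.8209 min

168.8209 minutes


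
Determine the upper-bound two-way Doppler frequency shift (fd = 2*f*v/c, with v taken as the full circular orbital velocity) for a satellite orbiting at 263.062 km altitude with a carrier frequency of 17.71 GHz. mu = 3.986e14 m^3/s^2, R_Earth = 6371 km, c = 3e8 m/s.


r = 6.634062e+06 m
v = sqrt(mu/r) = 7751.3774 m/s (worst-case radial velocity)
f = 17.71 GHz = 1.771e+10 Hz
fd = 2*f*v/c = 2*1.771e+10*7751.3774/3.0e+08
fd = 915179.2955 Hz

915179.2955 Hz


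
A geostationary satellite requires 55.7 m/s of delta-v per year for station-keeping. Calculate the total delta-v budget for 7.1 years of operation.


dV = rate * years = 55.7 * 7.1
dV = 395.4700 m/s

395.4700 m/s


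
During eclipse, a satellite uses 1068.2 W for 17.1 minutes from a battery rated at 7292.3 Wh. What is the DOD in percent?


E_used = P * t / 60 = 1068.2 * 17.1 / 60 = 304.4370 Wh
DOD = E_used / E_total * 100 = 304.4370 / 7292.3 * 100
DOD = 4.1748 %

4.1748 %


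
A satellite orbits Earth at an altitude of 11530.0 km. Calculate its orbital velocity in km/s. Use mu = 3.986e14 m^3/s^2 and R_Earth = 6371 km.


r = R_E + alt = 6371.0 + 11530.0 = 17901.0000 km = 1.7901e+07 m
v = sqrt(mu/r) = sqrt(3.986e14 / 1.7901e+07) = 4718.7829 m/s = 4.7188 km/s

4.7188 km/s


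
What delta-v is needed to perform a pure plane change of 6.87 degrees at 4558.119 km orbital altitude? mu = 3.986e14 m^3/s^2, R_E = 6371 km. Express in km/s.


r = 10929.1190 km = 1.0929119e+07 m
V = sqrt(mu/r) = 6039.1535 m/s
di = 6.87 deg = 0.1199041 rad
dV = 2*V*sin(di/2) = 2*6039.1535*sin(0.05995206)
dV = 723.6857 m/s = 0.7236857 km/s

0.7237 km/s


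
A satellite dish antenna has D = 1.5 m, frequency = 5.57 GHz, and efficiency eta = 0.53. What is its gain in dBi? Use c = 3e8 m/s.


lambda = c/f = 3e8 / 5.57e+09 = 0.05385996 m
G = eta*(pi*D/lambda)^2 = 0.53*(pi*1.5/0.05385996)^2
G = 4057.1962 (linear)
G = 10*log10(4057.1962) = 36.0823 dBi

36.0823 dBi


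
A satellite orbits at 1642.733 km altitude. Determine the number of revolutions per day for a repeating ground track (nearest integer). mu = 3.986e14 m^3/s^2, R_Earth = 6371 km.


r = 8.013733e+06 m
T = 2*pi*sqrt(r^3/mu) = 7139.4297 s = 118.9905 min
revs/day = 1440 / 118.9905 = 12.1018
Rounded: 12 revolutions per day

12 revolutions per day


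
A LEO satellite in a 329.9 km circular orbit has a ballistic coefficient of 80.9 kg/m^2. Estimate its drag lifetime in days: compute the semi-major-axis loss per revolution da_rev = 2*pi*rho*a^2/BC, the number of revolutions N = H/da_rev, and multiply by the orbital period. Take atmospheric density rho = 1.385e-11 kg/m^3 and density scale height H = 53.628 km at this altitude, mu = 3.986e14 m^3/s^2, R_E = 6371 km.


a = R_E + alt = 6700.9000 km = 6.7009e+06 m
da_rev = 2*pi*rho*a^2/BC = 2*pi*1.385e-11*(6.7009e+06)^2/80.9 = 48.300029 m per revolution
N = H/da_rev = 53628.0000 m / 48.300029 m = 1110.3099 revolutions
P = 2*pi*sqrt(a^3/mu) = 5458.9728 s
lifetime = N*P = 1110.3099 * 5458.9728 = 6.0611514e+06 s = 70.1522 days

70.1522 days


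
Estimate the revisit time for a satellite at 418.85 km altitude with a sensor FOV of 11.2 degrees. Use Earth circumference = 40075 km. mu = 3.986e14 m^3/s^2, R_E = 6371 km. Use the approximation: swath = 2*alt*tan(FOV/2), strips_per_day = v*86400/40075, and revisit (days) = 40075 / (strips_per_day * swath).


swath = 2*418.85*tan(0.09773844) = 82.1372 km
v = sqrt(mu/r) = 7661.9367 m/s = 7.6619 km/s
strips/day = v*86400/40075 = 7.6619*86400/40075 = 16.5188
coverage/day = strips * swath = 16.5188 * 82.1372 = 1356.8089 km
revisit = 40075 / 1356.8089 = 29.5362 days

29.5362 days


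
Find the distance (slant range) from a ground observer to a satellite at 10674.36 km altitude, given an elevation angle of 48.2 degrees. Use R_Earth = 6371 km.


h = 10674.36 km, el = 48.2 deg
d = -R_E*sin(el) + sqrt((R_E*sin(el))^2 + 2*R_E*h + h^2)
d = -6371.0000*sin(0.8412487) + sqrt((6371.0000*0.745476)^2 + 2*6371.0000*10674.36 + 10674.36^2)
d = 11758.5014 km

11758.5014 km


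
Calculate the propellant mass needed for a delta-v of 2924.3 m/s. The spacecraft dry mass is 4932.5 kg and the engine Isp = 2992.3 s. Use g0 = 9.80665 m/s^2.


ve = Isp * g0 = 2992.3 * 9.80665 = 29344.438795 m/s
mass ratio = exp(dv/ve) = exp(2924.3/29344.438795) = 1.10478895
m_prop = m_dry * (mr - 1) = 4932.5 * (1.10478895 - 1)
m_prop = 516.8715 kg

516.8715 kg
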